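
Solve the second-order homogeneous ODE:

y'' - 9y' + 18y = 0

Characteristic equation: r² - 9r + 18 = 0
Roots: r = 3, 6 (distinct real)
General solution: y = C₁e^(3x) + C₂e^(6x)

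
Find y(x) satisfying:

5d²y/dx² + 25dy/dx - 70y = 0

Characteristic equation: 5r² + 25r - 70 = 0
Divide by 5: r² + 5r - 14 = 0
Roots: r = 2, -7 (distinct real)
General solution: y = C₁e^(2x) + C₂e^(-7x)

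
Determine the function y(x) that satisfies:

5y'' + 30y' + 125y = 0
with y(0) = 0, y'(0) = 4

General solution: y = e^(-3x)(C₁cos(4x) + C₂sin(4x))
Complex roots r = -3 ± 4i
Applying ICs: C₁ = 0, C₂ = 1
Particular solution: y = e^(-3x)(sin(4x))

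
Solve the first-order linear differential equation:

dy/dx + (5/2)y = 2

Using integrating factor method:

General solution: y = 4/5 + Ce^(-5x/2)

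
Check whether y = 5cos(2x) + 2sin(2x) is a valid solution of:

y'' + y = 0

Verification:
y'' = -20cos(2x) - 8sin(2x)
y'' + y ≠ 0 (frequency mismatch: got 4 instead of 1)

No, it is not a solution.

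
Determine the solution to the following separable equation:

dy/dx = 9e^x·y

Separating variables and integrating:
ln|y| = 9e^x + C

General solution: y = Ce^(9e^x)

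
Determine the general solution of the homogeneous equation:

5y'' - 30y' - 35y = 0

Characteristic equation: 5r² - 30r - 35 = 0
Divide by 5: r² - 6r - 7 = 0
Roots: r = 7, -1 (distinct real)
General solution: y = C₁e^(7x) + C₂e^(-x)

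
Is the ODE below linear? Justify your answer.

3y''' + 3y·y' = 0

No. Nonlinear (product y·y')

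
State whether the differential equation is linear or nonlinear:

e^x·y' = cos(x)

Linear (y and its derivatives appear to the first power only, no products of y terms)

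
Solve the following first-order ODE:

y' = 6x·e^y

Separating variables and integrating:
-e^(-y) = 3x² + C

General solution: y = -ln(C - 3x²)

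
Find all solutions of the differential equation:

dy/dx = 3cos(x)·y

Separating variables and integrating:
ln|y| = 3sin(x) + C

General solution: y = Ce^(3sin(x))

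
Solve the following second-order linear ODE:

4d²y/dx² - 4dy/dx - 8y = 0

Characteristic equation: 4r² - 4r - 8 = 0
Divide by 4: r² - r - 2 = 0
Roots: r = 2, -1 (distinct real)
General solution: y = C₁e^(2x) + C₂e^(-x)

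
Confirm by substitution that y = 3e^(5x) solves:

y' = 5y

Verification:
y = 3e^(5x)
y' = 15e^(5x)
5y = 15e^(5x)
y' = 5y ✓

Yes, it is a solution.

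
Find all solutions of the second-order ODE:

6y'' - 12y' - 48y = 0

Characteristic equation: 6r² - 12r - 48 = 0
Divide by 6: r² - 2r - 8 = 0
Roots: r = 4, -2 (distinct real)
General solution: y = C₁e^(4x) + C₂e^(-2x)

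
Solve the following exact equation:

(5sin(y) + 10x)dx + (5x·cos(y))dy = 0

Verify exactness: ∂M/∂y = ∂N/∂x ✓
Find F(x,y) such that ∂F/∂x = M, ∂F/∂y = N
Solution: 5x·sin(y) + 5x² = C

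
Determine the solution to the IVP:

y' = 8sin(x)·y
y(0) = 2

General solution: y = Ce^(-8cos(x))
Applying IC y(0) = 2:
Particular solution: y = 2e^(8(1-cos(x)))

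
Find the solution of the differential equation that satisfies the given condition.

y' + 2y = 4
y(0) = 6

General solution: y = 2 + Ce^(-2x)
Applying y(0) = 6: C = 6 - 2 = 4
Particular solution: y = 2 + 4e^(-2x)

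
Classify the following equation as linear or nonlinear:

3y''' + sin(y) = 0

Nonlinear (sin(y) is nonlinear in y)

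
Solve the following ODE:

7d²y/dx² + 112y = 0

Characteristic equation: 7r² + 112 = 0
Divide by 7: r² + 16 = 0
Roots: r = ±4i (complex conjugates)
General solution: y = C₁cos(4x) + C₂sin(4x)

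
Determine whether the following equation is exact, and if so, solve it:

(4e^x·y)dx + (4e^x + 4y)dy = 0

Verify exactness: ∂M/∂y = ∂N/∂x ✓
Find F(x,y) such that ∂F/∂x = M, ∂F/∂y = N
Solution: 4e^x·y + 2y² = C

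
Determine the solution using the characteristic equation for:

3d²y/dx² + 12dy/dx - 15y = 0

Characteristic equation: 3r² + 12r - 15 = 0
Divide by 3: r² + 4r - 5 = 0
Roots: r = 1, -5 (distinct real)
General solution: y = C₁e^x + C₂e^(-5x)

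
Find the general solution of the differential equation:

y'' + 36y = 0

Characteristic equation: r² + 36 = 0
Roots: r = ±6i (complex conjugates)
General solution: y = C₁cos(6x) + C₂sin(6x)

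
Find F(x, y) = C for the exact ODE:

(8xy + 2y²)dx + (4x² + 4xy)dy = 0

Verify exactness: ∂M/∂y = ∂N/∂x ✓
Find F(x,y) such that ∂F/∂x = M, ∂F/∂y = N
Solution: 4x²y + 2xy² = C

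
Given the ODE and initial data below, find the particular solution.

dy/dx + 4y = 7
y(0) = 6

General solution: y = 7/4 + Ce^(-4x)
Applying y(0) = 6: C = 6 - 7/4 = 17/4
Particular solution: y = 7/4 + (17/4)e^(-4x)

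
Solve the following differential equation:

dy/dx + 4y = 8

Using integrating factor method:

General solution: y = 2 + Ce^(-4x)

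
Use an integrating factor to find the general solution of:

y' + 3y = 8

Using integrating factor method:

General solution: y = 8/3 + Ce^(-3x)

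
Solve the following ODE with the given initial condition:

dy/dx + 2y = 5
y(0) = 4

General solution: y = 5/2 + Ce^(-2x)
Applying y(0) = 4: C = 4 - 5/2 = 3/2
Particular solution: y = 5/2 + (3/2)e^(-2x)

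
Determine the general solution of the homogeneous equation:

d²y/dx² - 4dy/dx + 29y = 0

Characteristic equation: r² - 4r + 29 = 0
Roots: r = 2 ± 5i (complex conjugates)
General solution: y = e^(2x)(C₁cos(5x) + C₂sin(5x))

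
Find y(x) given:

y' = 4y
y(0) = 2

General solution: y = Ce^(4x)
Applying IC y(0) = 2:
Particular solution: y = 2e^(4x)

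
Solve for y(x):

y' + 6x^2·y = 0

Using integrating factor method:

General solution: y = Ce^(-2x^3)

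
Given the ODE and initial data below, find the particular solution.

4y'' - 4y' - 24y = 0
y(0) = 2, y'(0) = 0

General solution: y = C₁e^(3x) + C₂e^(-2x)
Applying ICs: C₁ = 4/5, C₂ = 6/5
Particular solution: y = (4/5)e^(3x) + (6/5)e^(-2x)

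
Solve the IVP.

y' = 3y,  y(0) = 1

General solution: y = Ce^(3x)
Applying IC y(0) = 1:
Particular solution: y = e^(3x)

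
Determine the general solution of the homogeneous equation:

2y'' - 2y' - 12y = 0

Characteristic equation: 2r² - 2r - 12 = 0
Divide by 2: r² - r - 6 = 0
Roots: r = 3, -2 (distinct real)
General solution: y = C₁e^(3x) + C₂e^(-2x)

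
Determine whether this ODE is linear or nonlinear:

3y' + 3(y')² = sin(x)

Nonlinear ((y')² term)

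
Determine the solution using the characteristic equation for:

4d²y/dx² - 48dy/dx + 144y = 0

Characteristic equation: 4r² - 48r + 144 = 0
Divide by 4: r² - 12r + 36 = 0
Factored: (r - 6)² = 0
Repeated root: r = 6
General solution: y = (C₁ + C₂x)e^(6x)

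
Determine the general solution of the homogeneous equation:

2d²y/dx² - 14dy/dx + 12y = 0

Characteristic equation: 2r² - 14r + 12 = 0
Divide by 2: r² - 7r + 6 = 0
Roots: r = 6, 1 (distinct real)
General solution: y = C₁e^(6x) + C₂e^x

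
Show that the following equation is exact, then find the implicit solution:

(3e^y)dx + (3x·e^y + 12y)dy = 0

Verify exactness: ∂M/∂y = ∂N/∂x ✓
Find F(x,y) such that ∂F/∂x = M, ∂F/∂y = N
Solution: 3x·e^y + 6y² = C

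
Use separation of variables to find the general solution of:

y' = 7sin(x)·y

Separating variables and integrating:
ln|y| = -7cos(x) + C

General solution: y = Ce^(-7cos(x))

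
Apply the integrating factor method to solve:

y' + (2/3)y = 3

Using integrating factor method:

General solution: y = 9/2 + Ce^(-2x/3)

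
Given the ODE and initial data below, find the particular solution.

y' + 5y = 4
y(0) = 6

General solution: y = 4/5 + Ce^(-5x)
Applying y(0) = 6: C = 6 - 4/5 = 26/5
Particular solution: y = 4/5 + (26/5)e^(-5x)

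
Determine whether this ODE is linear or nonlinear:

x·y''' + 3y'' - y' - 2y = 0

Linear (y and its derivatives appear to the first power only, no products of y terms)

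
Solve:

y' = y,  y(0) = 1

General solution: y = Ce^x
Applying IC y(0) = 1:
Particular solution: y = e^x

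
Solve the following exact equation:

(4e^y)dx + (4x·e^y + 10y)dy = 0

Verify exactness: ∂M/∂y = ∂N/∂x ✓
Find F(x,y) such that ∂F/∂x = M, ∂F/∂y = N
Solution: 4x·e^y + 5y² = C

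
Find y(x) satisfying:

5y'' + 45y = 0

Characteristic equation: 5r² + 45 = 0
Divide by 5: r² + 9 = 0
Roots: r = ±3i (complex conjugates)
General solution: y = C₁cos(3x) + C₂sin(3x)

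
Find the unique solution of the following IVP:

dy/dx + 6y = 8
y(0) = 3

General solution: y = 4/3 + Ce^(-6x)
Applying y(0) = 3: C = 3 - 4/3 = 5/3
Particular solution: y = 4/3 + (5/3)e^(-6x)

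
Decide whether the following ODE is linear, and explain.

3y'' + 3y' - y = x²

Linear (y and its derivatives appear to the first power only, no products of y terms)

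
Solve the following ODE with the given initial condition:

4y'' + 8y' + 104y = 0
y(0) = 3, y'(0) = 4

General solution: y = e^(-x)(C₁cos(5x) + C₂sin(5x))
Complex roots r = -1 ± 5i
Applying ICs: C₁ = 3, C₂ = 7/5
Particular solution: y = e^(-x)(3cos(5x) + (7/5)sin(5x))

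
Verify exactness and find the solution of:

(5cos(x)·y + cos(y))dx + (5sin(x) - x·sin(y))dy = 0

Verify exactness: ∂M/∂y = ∂N/∂x ✓
Find F(x,y) such that ∂F/∂x = M, ∂F/∂y = N
Solution: 5sin(x)·y + x·cos(y) = C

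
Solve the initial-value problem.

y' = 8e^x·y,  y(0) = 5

General solution: y = Ce^(8e^x)
Applying IC y(0) = 5:
Particular solution: y = 5e^(8(e^x - 1))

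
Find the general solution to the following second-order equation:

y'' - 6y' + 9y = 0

Characteristic equation: r² - 6r + 9 = 0
Factored: (r - 3)² = 0
Repeated root: r = 3
General solution: y = (C₁ + C₂x)e^(3x)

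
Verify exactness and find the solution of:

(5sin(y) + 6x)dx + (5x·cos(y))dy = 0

Verify exactness: ∂M/∂y = ∂N/∂x ✓
Find F(x,y) such that ∂F/∂x = M, ∂F/∂y = N
Solution: 5x·sin(y) + 3x² = C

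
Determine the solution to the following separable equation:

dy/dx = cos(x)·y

Separating variables and integrating:
ln|y| = sin(x) + C

General solution: y = Ce^(sin(x))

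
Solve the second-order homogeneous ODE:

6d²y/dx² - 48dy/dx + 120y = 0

Characteristic equation: 6r² - 48r + 120 = 0
Divide by 6: r² - 8r + 20 = 0
Roots: r = 4 ± 2i (complex conjugates)
General solution: y = e^(4x)(C₁cos(2x) + C₂sin(2x))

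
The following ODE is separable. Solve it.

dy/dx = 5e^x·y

Separating variables and integrating:
ln|y| = 5e^x + C

General solution: y = Ce^(5e^x)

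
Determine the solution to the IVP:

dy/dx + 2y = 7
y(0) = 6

General solution: y = 7/2 + Ce^(-2x)
Applying y(0) = 6: C = 6 - 7/2 = 5/2
Particular solution: y = 7/2 + (5/2)e^(-2x)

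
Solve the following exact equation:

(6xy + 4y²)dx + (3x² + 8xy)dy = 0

Verify exactness: ∂M/∂y = ∂N/∂x ✓
Find F(x,y) such that ∂F/∂x = M, ∂F/∂y = N
Solution: 3x²y + 4xy² = C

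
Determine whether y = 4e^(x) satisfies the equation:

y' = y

Verification:
y = 4e^(x)
y' = 4e^(x)
y = 4e^(x)
y' = y ✓

Yes, it is a solution.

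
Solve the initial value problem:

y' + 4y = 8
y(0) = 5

General solution: y = 2 + Ce^(-4x)
Applying y(0) = 5: C = 5 - 2 = 3
Particular solution: y = 2 + 3e^(-4x)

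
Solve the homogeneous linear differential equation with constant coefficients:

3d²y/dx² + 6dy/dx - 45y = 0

Characteristic equation: 3r² + 6r - 45 = 0
Divide by 3: r² + 2r - 15 = 0
Roots: r = 3, -5 (distinct real)
General solution: y = C₁e^(3x) + C₂e^(-5x)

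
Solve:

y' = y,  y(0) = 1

General solution: y = Ce^x
Applying IC y(0) = 1:
Particular solution: y = e^x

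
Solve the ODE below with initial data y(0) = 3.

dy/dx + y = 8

General solution: y = 8 + Ce^(-x)
Applying y(0) = 3: C = 3 - 8 = -5
Particular solution: y = 8 - 5e^(-x)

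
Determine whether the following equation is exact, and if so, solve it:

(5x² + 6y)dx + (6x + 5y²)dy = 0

Verify exactness: ∂M/∂y = ∂N/∂x ✓
Find F(x,y) such that ∂F/∂x = M, ∂F/∂y = N
Solution: 5x³/3 + 6xy + 5y³/3 = C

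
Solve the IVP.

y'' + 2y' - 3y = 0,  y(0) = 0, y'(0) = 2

General solution: y = C₁e^x + C₂e^(-3x)
Applying ICs: C₁ = 1/2, C₂ = -1/2
Particular solution: y = (1/2)e^x - (1/2)e^(-3x)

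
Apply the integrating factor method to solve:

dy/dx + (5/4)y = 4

Using integrating factor method:

General solution: y = 16/5 + Ce^(-5x/4)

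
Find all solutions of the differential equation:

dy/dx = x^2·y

Separating variables and integrating:
ln|y| = x^3/3 + C

General solution: y = Ce^(x^3/3)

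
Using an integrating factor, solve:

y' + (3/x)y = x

Using integrating factor method:

General solution: y = (1/5)x^2 + Cx^(-3)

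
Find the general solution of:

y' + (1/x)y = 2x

Using integrating factor method:

General solution: y = (2/3)x^2 + C/x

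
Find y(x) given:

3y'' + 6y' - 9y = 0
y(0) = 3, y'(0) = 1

General solution: y = C₁e^x + C₂e^(-3x)
Applying ICs: C₁ = 5/2, C₂ = 1/2
Particular solution: y = (5/2)e^x + (1/2)e^(-3x)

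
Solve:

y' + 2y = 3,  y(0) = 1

General solution: y = 3/2 + Ce^(-2x)
Applying y(0) = 1: C = 1 - 3/2 = -1/2
Particular solution: y = 3/2 - (1/2)e^(-2x)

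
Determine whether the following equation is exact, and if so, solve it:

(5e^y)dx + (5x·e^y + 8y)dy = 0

Verify exactness: ∂M/∂y = ∂N/∂x ✓
Find F(x,y) such that ∂F/∂x = M, ∂F/∂y = N
Solution: 5x·e^y + 4y² = C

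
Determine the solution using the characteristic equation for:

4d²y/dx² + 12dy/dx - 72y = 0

Characteristic equation: 4r² + 12r - 72 = 0
Divide by 4: r² + 3r - 18 = 0
Roots: r = 3, -6 (distinct real)
General solution: y = C₁e^(3x) + C₂e^(-6x)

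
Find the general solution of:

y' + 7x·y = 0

Using integrating factor method:

General solution: y = Ce^(-7x^2/2)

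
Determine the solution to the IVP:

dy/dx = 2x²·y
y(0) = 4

General solution: y = Ce^(2x³/3)
Applying IC y(0) = 4:
Particular solution: y = 4e^(2x³/3)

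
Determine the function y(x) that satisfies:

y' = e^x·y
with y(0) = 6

General solution: y = Ce^(e^x)
Applying IC y(0) = 6:
Particular solution: y = 6e^(e^x - 1)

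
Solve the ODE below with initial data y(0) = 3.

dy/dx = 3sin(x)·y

General solution: y = Ce^(-3cos(x))
Applying IC y(0) = 3:
Particular solution: y = 3e^(3(1-cos(x)))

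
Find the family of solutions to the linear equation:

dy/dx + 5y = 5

Using integrating factor method:

General solution: y = 1 + Ce^(-5x)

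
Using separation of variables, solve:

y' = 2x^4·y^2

Separating variables and integrating:
-1/y = 2x^5/5 + C

General solution: y^-1 = (-2/5)x^5 + C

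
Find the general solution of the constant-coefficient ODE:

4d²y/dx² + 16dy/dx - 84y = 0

Characteristic equation: 4r² + 16r - 84 = 0
Divide by 4: r² + 4r - 21 = 0
Roots: r = 3, -7 (distinct real)
General solution: y = C₁e^(3x) + C₂e^(-7x)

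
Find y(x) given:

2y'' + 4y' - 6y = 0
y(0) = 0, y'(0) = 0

General solution: y = C₁e^x + C₂e^(-3x)
Applying ICs: C₁ = 0, C₂ = 0
Particular solution: y = 0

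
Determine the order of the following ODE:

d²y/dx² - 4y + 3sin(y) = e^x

The order is 2 (highest derivative is of order 2).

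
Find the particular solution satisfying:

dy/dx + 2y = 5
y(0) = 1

General solution: y = 5/2 + Ce^(-2x)
Applying y(0) = 1: C = 1 - 5/2 = -3/2
Particular solution: y = 5/2 - (3/2)e^(-2x)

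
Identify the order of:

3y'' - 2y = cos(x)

The order is 2 (highest derivative is of order 2).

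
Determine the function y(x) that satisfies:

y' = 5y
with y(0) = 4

General solution: y = Ce^(5x)
Applying IC y(0) = 4:
Particular solution: y = 4e^(5x)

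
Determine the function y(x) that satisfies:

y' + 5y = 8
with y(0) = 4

General solution: y = 8/5 + Ce^(-5x)
Applying y(0) = 4: C = 4 - 8/5 = 12/5
Particular solution: y = 8/5 + (12/5)e^(-5x)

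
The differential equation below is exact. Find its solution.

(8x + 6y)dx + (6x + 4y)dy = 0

Verify exactness: ∂M/∂y = ∂N/∂x ✓
Find F(x,y) such that ∂F/∂x = M, ∂F/∂y = N
Solution: 4x² + 6xy + 2y² = C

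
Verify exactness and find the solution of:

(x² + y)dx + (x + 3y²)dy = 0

Verify exactness: ∂M/∂y = ∂N/∂x ✓
Find F(x,y) such that ∂F/∂x = M, ∂F/∂y = N
Solution: x³/3 + xy + y³ = C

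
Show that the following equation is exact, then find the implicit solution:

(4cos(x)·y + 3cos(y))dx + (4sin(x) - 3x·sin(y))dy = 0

Verify exactness: ∂M/∂y = ∂N/∂x ✓
Find F(x,y) such that ∂F/∂x = M, ∂F/∂y = N
Solution: 4sin(x)·y + 3x·cos(y) = C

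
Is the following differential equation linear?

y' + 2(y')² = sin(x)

No. Nonlinear ((y')² term)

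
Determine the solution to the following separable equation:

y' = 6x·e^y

Separating variables and integrating:
-e^(-y) = 3x² + C

General solution: y = -ln(C - 3x²)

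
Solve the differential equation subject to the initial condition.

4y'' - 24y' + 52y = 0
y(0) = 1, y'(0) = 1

General solution: y = e^(3x)(C₁cos(2x) + C₂sin(2x))
Complex roots r = 3 ± 2i
Applying ICs: C₁ = 1, C₂ = -1
Particular solution: y = e^(3x)(cos(2x) - sin(2x))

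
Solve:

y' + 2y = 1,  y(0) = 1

General solution: y = 1/2 + Ce^(-2x)
Applying y(0) = 1: C = 1 - 1/2 = 1/2
Particular solution: y = 1/2 + (1/2)e^(-2x)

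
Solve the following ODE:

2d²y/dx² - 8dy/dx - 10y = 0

Characteristic equation: 2r² - 8r - 10 = 0
Divide by 2: r² - 4r - 5 = 0
Roots: r = 5, -1 (distinct real)
General solution: y = C₁e^(5x) + C₂e^(-x)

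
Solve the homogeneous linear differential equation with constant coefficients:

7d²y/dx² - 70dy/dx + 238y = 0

Characteristic equation: 7r² - 70r + 238 = 0
Divide by 7: r² - 10r + 34 = 0
Roots: r = 5 ± 3i (complex conjugates)
General solution: y = e^(5x)(C₁cos(3x) + C₂sin(3x))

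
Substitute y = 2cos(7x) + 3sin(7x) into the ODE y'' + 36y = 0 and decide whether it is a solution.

Verification:
y'' = -98cos(7x) - 147sin(7x)
y'' + 36y ≠ 0 (frequency mismatch: got 49 instead of 36)

No, it is not a solution.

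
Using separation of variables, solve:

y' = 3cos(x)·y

Separating variables and integrating:
ln|y| = 3sin(x) + C

General solution: y = Ce^(3sin(x))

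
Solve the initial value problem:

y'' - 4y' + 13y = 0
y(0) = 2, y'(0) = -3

General solution: y = e^(2x)(C₁cos(3x) + C₂sin(3x))
Complex roots r = 2 ± 3i
Applying ICs: C₁ = 2, C₂ = -7/3
Particular solution: y = e^(2x)(2cos(3x) - (7/3)sin(3x))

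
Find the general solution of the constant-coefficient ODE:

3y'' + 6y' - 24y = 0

Characteristic equation: 3r² + 6r - 24 = 0
Divide by 3: r² + 2r - 8 = 0
Roots: r = 2, -4 (distinct real)
General solution: y = C₁e^(2x) + C₂e^(-4x)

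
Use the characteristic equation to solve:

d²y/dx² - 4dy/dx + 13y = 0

Characteristic equation: r² - 4r + 13 = 0
Roots: r = 2 ± 3i (complex conjugates)
General solution: y = e^(2x)(C₁cos(3x) + C₂sin(3x))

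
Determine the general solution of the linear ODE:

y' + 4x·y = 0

Using integrating factor method:

General solution: y = Ce^(-2x^2)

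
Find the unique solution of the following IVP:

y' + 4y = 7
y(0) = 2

General solution: y = 7/4 + Ce^(-4x)
Applying y(0) = 2: C = 2 - 7/4 = 1/4
Particular solution: y = 7/4 + (1/4)e^(-4x)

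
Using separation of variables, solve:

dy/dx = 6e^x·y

Separating variables and integrating:
ln|y| = 6e^x + C

General solution: y = Ce^(6e^x)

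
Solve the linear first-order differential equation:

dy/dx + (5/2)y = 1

Using integrating factor method:

General solution: y = 2/5 + Ce^(-5x/2)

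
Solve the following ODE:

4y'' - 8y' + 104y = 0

Characteristic equation: 4r² - 8r + 104 = 0
Divide by 4: r² - 2r + 26 = 0
Roots: r = 1 ± 5i (complex conjugates)
General solution: y = e^x(C₁cos(5x) + C₂sin(5x))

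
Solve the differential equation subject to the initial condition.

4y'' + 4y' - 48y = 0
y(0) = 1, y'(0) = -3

General solution: y = C₁e^(3x) + C₂e^(-4x)
Applying ICs: C₁ = 1/7, C₂ = 6/7
Particular solution: y = (1/7)e^(3x) + (6/7)e^(-4x)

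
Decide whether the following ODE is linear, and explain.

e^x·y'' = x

Linear (y and its derivatives appear to the first power only, no products of y terms)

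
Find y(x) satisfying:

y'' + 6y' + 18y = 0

Characteristic equation: r² + 6r + 18 = 0
Roots: r = -3 ± 3i (complex conjugates)
General solution: y = e^(-3x)(C₁cos(3x) + C₂sin(3x))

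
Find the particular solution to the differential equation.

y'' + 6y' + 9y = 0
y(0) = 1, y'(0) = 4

General solution: y = (C₁ + C₂x)e^(-3x)
Repeated root r = -3
Applying ICs: C₁ = 1, C₂ = 7
Particular solution: y = (1 + 7x)e^(-3x)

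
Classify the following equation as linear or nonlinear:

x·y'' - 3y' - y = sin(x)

Linear (y and its derivatives appear to the first power only, no products of y terms)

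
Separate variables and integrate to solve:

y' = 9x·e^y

Separating variables and integrating:
-e^(-y) = 9x²/2 + C

General solution: y = -ln(C - 9x²/2)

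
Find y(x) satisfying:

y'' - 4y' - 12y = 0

Characteristic equation: r² - 4r - 12 = 0
Roots: r = 6, -2 (distinct real)
General solution: y = C₁e^(6x) + C₂e^(-2x)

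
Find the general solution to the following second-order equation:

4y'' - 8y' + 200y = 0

Characteristic equation: 4r² - 8r + 200 = 0
Divide by 4: r² - 2r + 50 = 0
Roots: r = 1 ± 7i (complex conjugates)
General solution: y = e^x(C₁cos(7x) + C₂sin(7x))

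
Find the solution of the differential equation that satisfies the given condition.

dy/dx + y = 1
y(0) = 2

General solution: y = 1 + Ce^(-x)
Applying y(0) = 2: C = 2 - 1 = 1
Particular solution: y = 1 + e^(-x)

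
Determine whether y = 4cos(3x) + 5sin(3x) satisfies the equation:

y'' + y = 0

Verification:
y'' = -36cos(3x) - 45sin(3x)
y'' + y ≠ 0 (frequency mismatch: got 9 instead of 1)

No, it is not a solution.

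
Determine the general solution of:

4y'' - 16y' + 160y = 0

Characteristic equation: 4r² - 16r + 160 = 0
Divide by 4: r² - 4r + 40 = 0
Roots: r = 2 ± 6i (complex conjugates)
General solution: y = e^(2x)(C₁cos(6x) + C₂sin(6x))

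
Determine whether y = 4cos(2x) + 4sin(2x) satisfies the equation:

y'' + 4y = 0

Verification:
y'' = -16cos(2x) - 16sin(2x)
y'' + 4y = 0 ✓

Yes, it is a solution.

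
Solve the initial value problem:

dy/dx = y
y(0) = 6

General solution: y = Ce^x
Applying IC y(0) = 6:
Particular solution: y = 6e^x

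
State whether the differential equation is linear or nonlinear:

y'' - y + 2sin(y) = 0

Nonlinear (sin(y) is nonlinear in y)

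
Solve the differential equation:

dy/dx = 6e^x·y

Separating variables and integrating:
ln|y| = 6e^x + C

General solution: y = Ce^(6e^x)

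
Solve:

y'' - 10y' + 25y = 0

Characteristic equation: r² - 10r + 25 = 0
Factored: (r - 5)² = 0
Repeated root: r = 5
General solution: y = (C₁ + C₂x)e^(5x)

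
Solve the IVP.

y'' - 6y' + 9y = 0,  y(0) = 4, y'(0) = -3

General solution: y = (C₁ + C₂x)e^(3x)
Repeated root r = 3
Applying ICs: C₁ = 4, C₂ = -15
Particular solution: y = (4 - 15x)e^(3x)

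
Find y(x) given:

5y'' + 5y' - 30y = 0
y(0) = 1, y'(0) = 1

General solution: y = C₁e^(2x) + C₂e^(-3x)
Applying ICs: C₁ = 4/5, C₂ = 1/5
Particular solution: y = (4/5)e^(2x) + (1/5)e^(-3x)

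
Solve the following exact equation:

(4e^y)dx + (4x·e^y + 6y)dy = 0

Verify exactness: ∂M/∂y = ∂N/∂x ✓
Find F(x,y) such that ∂F/∂x = M, ∂F/∂y = N
Solution: 4x·e^y + 3y² = C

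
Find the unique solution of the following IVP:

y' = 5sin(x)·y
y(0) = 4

General solution: y = Ce^(-5cos(x))
Applying IC y(0) = 4:
Particular solution: y = 4e^(5(1-cos(x)))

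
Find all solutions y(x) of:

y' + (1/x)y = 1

Using integrating factor method:

General solution: y = (1/2)x + C/x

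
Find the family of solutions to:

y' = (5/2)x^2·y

Separating variables and integrating:
ln|y| = 5x^3/6 + C

General solution: y = Ce^(5x^3/6)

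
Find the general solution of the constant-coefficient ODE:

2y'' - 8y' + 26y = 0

Characteristic equation: 2r² - 8r + 26 = 0
Divide by 2: r² - 4r + 13 = 0
Roots: r = 2 ± 3i (complex conjugates)
General solution: y = e^(2x)(C₁cos(3x) + C₂sin(3x))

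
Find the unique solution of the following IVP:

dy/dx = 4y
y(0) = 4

General solution: y = Ce^(4x)
Applying IC y(0) = 4:
Particular solution: y = 4e^(4x)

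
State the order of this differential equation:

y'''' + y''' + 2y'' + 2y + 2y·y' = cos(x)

The order is 4 (highest derivative is of order 4).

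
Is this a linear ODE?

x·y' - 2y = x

Yes. Linear (y and its derivatives appear to the first power only, no products of y terms)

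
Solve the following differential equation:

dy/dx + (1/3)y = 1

Using integrating factor method:

General solution: y = 3 + Ce^(-x/3)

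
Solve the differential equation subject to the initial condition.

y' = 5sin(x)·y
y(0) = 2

General solution: y = Ce^(-5cos(x))
Applying IC y(0) = 2:
Particular solution: y = 2e^(5(1-cos(x)))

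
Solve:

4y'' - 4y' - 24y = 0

Characteristic equation: 4r² - 4r - 24 = 0
Divide by 4: r² - r - 6 = 0
Roots: r = 3, -2 (distinct real)
General solution: y = C₁e^(3x) + C₂e^(-2x)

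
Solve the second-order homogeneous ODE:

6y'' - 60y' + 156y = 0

Characteristic equation: 6r² - 60r + 156 = 0
Divide by 6: r² - 10r + 26 = 0
Roots: r = 5 ± i (complex conjugates)
General solution: y = e^(5x)(C₁cos(x) + C₂sin(x))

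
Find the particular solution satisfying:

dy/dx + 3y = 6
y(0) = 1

General solution: y = 2 + Ce^(-3x)
Applying y(0) = 1: C = 1 - 2 = -1
Particular solution: y = 2 - e^(-3x)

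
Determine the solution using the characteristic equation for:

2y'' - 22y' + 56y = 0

Characteristic equation: 2r² - 22r + 56 = 0
Divide by 2: r² - 11r + 28 = 0
Roots: r = 4, 7 (distinct real)
General solution: y = C₁e^(4x) + C₂e^(7x)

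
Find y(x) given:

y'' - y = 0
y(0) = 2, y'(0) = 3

General solution: y = C₁e^x + C₂e^(-x)
Applying ICs: C₁ = 5/2, C₂ = -1/2
Particular solution: y = (5/2)e^x - (1/2)e^(-x)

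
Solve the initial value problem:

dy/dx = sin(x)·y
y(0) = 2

General solution: y = Ce^(-cos(x))
Applying IC y(0) = 2:
Particular solution: y = 2e^(1-cos(x))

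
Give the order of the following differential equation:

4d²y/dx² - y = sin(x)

The order is 2 (highest derivative is of order 2).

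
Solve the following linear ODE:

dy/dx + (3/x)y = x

Using integrating factor method:

General solution: y = (1/5)x^2 + Cx^(-3)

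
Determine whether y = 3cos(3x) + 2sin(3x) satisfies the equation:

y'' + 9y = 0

Verification:
y'' = -27cos(3x) - 18sin(3x)
y'' + 9y = 0 ✓

Yes, it is a solution.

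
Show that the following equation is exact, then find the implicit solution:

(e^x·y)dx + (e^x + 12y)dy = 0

Verify exactness: ∂M/∂y = ∂N/∂x ✓
Find F(x,y) such that ∂F/∂x = M, ∂F/∂y = N
Solution: e^x·y + 6y² = C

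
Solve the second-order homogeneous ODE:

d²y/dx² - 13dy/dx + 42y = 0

Characteristic equation: r² - 13r + 42 = 0
Roots: r = 6, 7 (distinct real)
General solution: y = C₁e^(6x) + C₂e^(7x)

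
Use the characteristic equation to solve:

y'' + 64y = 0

Characteristic equation: r² + 64 = 0
Roots: r = ±8i (complex conjugates)
General solution: y = C₁cos(8x) + C₂sin(8x)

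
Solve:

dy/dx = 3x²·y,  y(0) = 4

General solution: y = Ce^(x³)
Applying IC y(0) = 4:
Particular solution: y = 4e^(x³)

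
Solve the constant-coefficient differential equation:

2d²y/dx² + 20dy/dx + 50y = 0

Characteristic equation: 2r² + 20r + 50 = 0
Divide by 2: r² + 10r + 25 = 0
Factored: (r + 5)² = 0
Repeated root: r = -5
General solution: y = (C₁ + C₂x)e^(-5x)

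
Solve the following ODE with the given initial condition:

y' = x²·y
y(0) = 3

General solution: y = Ce^(x³/3)
Applying IC y(0) = 3:
Particular solution: y = 3e^(x³/3)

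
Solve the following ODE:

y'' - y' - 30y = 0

Characteristic equation: r² - r - 30 = 0
Roots: r = 6, -5 (distinct real)
General solution: y = C₁e^(6x) + C₂e^(-5x)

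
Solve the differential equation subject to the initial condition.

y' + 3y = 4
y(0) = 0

General solution: y = 4/3 + Ce^(-3x)
Applying y(0) = 0: C = 0 - 4/3 = -4/3
Particular solution: y = 4/3 - (4/3)e^(-3x)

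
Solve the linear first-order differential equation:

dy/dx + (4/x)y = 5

Using integrating factor method:

General solution: y = x + Cx^(-4)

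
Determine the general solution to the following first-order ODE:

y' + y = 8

Using integrating factor method:

General solution: y = 8 + Ce^(-x)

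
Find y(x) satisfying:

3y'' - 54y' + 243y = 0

Characteristic equation: 3r² - 54r + 243 = 0
Divide by 3: r² - 18r + 81 = 0
Factored: (r - 9)² = 0
Repeated root: r = 9
General solution: y = (C₁ + C₂x)e^(9x)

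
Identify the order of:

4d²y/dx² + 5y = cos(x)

The order is 2 (highest derivative is of order 2).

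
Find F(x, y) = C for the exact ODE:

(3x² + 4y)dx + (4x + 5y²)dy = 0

Verify exactness: ∂M/∂y = ∂N/∂x ✓
Find F(x,y) such that ∂F/∂x = M, ∂F/∂y = N
Solution: x³ + 4xy + 5y³/3 = C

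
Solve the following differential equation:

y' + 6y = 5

Using integrating factor method:

General solution: y = 5/6 + Ce^(-6x)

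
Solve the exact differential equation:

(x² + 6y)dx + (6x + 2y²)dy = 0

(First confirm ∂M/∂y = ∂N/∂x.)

Verify exactness: ∂M/∂y = ∂N/∂x ✓
Find F(x,y) such that ∂F/∂x = M, ∂F/∂y = N
Solution: x³/3 + 6xy + 2y³/3 = C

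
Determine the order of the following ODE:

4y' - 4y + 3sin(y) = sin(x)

The order is 1 (highest derivative is of order 1).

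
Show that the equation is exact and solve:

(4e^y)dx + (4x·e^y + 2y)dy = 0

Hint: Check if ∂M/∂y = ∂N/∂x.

Verify exactness: ∂M/∂y = ∂N/∂x ✓
Find F(x,y) such that ∂F/∂x = M, ∂F/∂y = N
Solution: 4x·e^y + y² = C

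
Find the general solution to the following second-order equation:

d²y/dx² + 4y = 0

Characteristic equation: r² + 4 = 0
Roots: r = ±2i (complex conjugates)
General solution: y = C₁cos(2x) + C₂sin(2x)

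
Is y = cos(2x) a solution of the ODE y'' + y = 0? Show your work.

Verification:
y'' = -4cos(2x)
y'' + y ≠ 0 (frequency mismatch: got 4 instead of 1)

No, it is not a solution.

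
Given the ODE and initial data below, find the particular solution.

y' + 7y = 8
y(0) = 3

General solution: y = 8/7 + Ce^(-7x)
Applying y(0) = 3: C = 3 - 8/7 = 13/7
Particular solution: y = 8/7 + (13/7)e^(-7x)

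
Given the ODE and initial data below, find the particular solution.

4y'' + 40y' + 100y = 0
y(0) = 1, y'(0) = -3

General solution: y = (C₁ + C₂x)e^(-5x)
Repeated root r = -5
Applying ICs: C₁ = 1, C₂ = 2
Particular solution: y = (1 + 2x)e^(-5x)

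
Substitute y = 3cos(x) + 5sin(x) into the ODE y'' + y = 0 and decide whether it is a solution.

Verification:
y'' = -3cos(x) - 5sin(x)
y'' + y = 0 ✓

Yes, it is a solution.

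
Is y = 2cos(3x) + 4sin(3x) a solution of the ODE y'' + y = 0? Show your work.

Verification:
y'' = -18cos(3x) - 36sin(3x)
y'' + y ≠ 0 (frequency mismatch: got 9 instead of 1)

No, it is not a solution.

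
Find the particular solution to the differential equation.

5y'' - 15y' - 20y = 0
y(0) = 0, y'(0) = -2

General solution: y = C₁e^(4x) + C₂e^(-x)
Applying ICs: C₁ = -2/5, C₂ = 2/5
Particular solution: y = -(2/5)e^(4x) + (2/5)e^(-x)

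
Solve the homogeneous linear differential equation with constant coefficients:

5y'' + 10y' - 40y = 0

Characteristic equation: 5r² + 10r - 40 = 0
Divide by 5: r² + 2r - 8 = 0
Roots: r = 2, -4 (distinct real)
General solution: y = C₁e^(2x) + C₂e^(-4x)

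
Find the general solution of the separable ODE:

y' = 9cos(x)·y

Separating variables and integrating:
ln|y| = 9sin(x) + C

General solution: y = Ce^(9sin(x))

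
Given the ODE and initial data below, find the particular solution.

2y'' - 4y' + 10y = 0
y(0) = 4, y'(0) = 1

General solution: y = e^x(C₁cos(2x) + C₂sin(2x))
Complex roots r = 1 ± 2i
Applying ICs: C₁ = 4, C₂ = -3/2
Particular solution: y = e^x(4cos(2x) - (3/2)sin(2x))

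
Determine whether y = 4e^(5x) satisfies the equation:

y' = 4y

Verification:
y = 4e^(5x)
y' = 20e^(5x)
But 4y = 16e^(5x)
y' ≠ 4y — the derivative does not match

No, it is not a solution.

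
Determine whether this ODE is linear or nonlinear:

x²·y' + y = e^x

Linear (y and its derivatives appear to the first power only, no products of y terms)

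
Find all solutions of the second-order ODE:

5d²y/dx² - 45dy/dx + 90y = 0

Characteristic equation: 5r² - 45r + 90 = 0
Divide by 5: r² - 9r + 18 = 0
Roots: r = 3, 6 (distinct real)
General solution: y = C₁e^(3x) + C₂e^(6x)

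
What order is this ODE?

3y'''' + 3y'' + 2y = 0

The order is 4 (highest derivative is of order 4).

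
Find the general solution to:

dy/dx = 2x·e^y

Separating variables and integrating:
-e^(-y) = x² + C

General solution: y = -ln(C - x²)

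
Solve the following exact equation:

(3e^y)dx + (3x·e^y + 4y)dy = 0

Verify exactness: ∂M/∂y = ∂N/∂x ✓
Find F(x,y) such that ∂F/∂x = M, ∂F/∂y = N
Solution: 3x·e^y + 2y² = C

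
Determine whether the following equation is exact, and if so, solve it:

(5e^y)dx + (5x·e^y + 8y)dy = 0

Verify exactness: ∂M/∂y = ∂N/∂x ✓
Find F(x,y) such that ∂F/∂x = M, ∂F/∂y = N
Solution: 5x·e^y + 4y² = C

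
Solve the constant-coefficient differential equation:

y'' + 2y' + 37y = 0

Characteristic equation: r² + 2r + 37 = 0
Roots: r = -1 ± 6i (complex conjugates)
General solution: y = e^(-x)(C₁cos(6x) + C₂sin(6x))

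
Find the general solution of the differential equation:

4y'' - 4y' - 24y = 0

Characteristic equation: 4r² - 4r - 24 = 0
Divide by 4: r² - r - 6 = 0
Roots: r = 3, -2 (distinct real)
General solution: y = C₁e^(3x) + C₂e^(-2x)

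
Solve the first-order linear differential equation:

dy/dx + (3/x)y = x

Using integrating factor method:

General solution: y = (1/5)x^2 + Cx^(-3)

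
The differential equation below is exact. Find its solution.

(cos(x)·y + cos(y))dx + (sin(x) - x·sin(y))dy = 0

Verify exactness: ∂M/∂y = ∂N/∂x ✓
Find F(x,y) such that ∂F/∂x = M, ∂F/∂y = N
Solution: sin(x)·y + x·cos(y) = C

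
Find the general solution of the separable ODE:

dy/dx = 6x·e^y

Separating variables and integrating:
-e^(-y) = 3x² + C

General solution: y = -ln(C - 3x²)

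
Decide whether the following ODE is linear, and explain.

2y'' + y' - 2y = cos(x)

Linear (y and its derivatives appear to the first power only, no products of y terms)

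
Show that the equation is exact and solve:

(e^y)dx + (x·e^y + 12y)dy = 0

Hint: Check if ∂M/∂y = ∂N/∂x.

Verify exactness: ∂M/∂y = ∂N/∂x ✓
Find F(x,y) such that ∂F/∂x = M, ∂F/∂y = N
Solution: x·e^y + 6y² = C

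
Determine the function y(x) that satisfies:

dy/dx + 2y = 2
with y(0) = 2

General solution: y = 1 + Ce^(-2x)
Applying y(0) = 2: C = 2 - 1 = 1
Particular solution: y = 1 + e^(-2x)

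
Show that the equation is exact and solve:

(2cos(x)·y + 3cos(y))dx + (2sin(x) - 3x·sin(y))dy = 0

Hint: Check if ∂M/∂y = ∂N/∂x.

Verify exactness: ∂M/∂y = ∂N/∂x ✓
Find F(x,y) such that ∂F/∂x = M, ∂F/∂y = N
Solution: 2sin(x)·y + 3x·cos(y) = C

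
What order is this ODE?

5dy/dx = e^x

The order is 1 (highest derivative is of order 1).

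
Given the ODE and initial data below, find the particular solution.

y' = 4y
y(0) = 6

General solution: y = Ce^(4x)
Applying IC y(0) = 6:
Particular solution: y = 6e^(4x)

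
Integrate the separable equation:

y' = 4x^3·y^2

Separating variables and integrating:
-1/y = x^4 + C

General solution: y^-1 = -x^4 + C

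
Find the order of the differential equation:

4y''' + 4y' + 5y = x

The order is 3 (highest derivative is of order 3).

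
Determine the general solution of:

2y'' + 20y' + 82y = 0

Characteristic equation: 2r² + 20r + 82 = 0
Divide by 2: r² + 10r + 41 = 0
Roots: r = -5 ± 4i (complex conjugates)
General solution: y = e^(-5x)(C₁cos(4x) + C₂sin(4x))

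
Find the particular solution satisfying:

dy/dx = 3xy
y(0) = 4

General solution: y = Ce^(3x²/2)
Applying IC y(0) = 4:
Particular solution: y = 4e^(3x²/2)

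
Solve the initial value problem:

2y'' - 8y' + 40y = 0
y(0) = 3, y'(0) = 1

General solution: y = e^(2x)(C₁cos(4x) + C₂sin(4x))
Complex roots r = 2 ± 4i
Applying ICs: C₁ = 3, C₂ = -5/4
Particular solution: y = e^(2x)(3cos(4x) - (5/4)sin(4x))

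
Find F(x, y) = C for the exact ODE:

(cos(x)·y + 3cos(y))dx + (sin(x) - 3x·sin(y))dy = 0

Verify exactness: ∂M/∂y = ∂N/∂x ✓
Find F(x,y) such that ∂F/∂x = M, ∂F/∂y = N
Solution: sin(x)·y + 3x·cos(y) = C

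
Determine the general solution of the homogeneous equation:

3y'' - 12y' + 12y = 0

Characteristic equation: 3r² - 12r + 12 = 0
Divide by 3: r² - 4r + 4 = 0
Factored: (r - 2)² = 0
Repeated root: r = 2
General solution: y = (C₁ + C₂x)e^(2x)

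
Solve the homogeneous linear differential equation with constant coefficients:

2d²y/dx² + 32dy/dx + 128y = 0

Characteristic equation: 2r² + 32r + 128 = 0
Divide by 2: r² + 16r + 64 = 0
Factored: (r + 8)² = 0
Repeated root: r = -8
General solution: y = (C₁ + C₂x)e^(-8x)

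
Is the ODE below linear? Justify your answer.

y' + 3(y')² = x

No. Nonlinear ((y')² term)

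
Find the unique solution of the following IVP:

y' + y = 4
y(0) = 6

General solution: y = 4 + Ce^(-x)
Applying y(0) = 6: C = 6 - 4 = 2
Particular solution: y = 4 + 2e^(-x)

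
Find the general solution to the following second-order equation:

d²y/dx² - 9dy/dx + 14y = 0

Characteristic equation: r² - 9r + 14 = 0
Roots: r = 2, 7 (distinct real)
General solution: y = C₁e^(2x) + C₂e^(7x)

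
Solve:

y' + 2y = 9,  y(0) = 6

General solution: y = 9/2 + Ce^(-2x)
Applying y(0) = 6: C = 6 - 9/2 = 3/2
Particular solution: y = 9/2 + (3/2)e^(-2x)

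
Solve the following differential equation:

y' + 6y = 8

Using integrating factor method:

General solution: y = 4/3 + Ce^(-6x)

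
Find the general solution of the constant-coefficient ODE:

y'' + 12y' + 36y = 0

Characteristic equation: r² + 12r + 36 = 0
Factored: (r + 6)² = 0
Repeated root: r = -6
General solution: y = (C₁ + C₂x)e^(-6x)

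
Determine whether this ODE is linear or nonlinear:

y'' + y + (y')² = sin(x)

Nonlinear ((y')² term)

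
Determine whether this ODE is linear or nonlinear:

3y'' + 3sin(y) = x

Nonlinear (sin(y) is nonlinear in y)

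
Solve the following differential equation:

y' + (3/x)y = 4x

Using integrating factor method:

General solution: y = (4/5)x^2 + Cx^(-3)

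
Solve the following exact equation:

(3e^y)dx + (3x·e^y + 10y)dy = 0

Verify exactness: ∂M/∂y = ∂N/∂x ✓
Find F(x,y) such that ∂F/∂x = M, ∂F/∂y = N
Solution: 3x·e^y + 5y² = C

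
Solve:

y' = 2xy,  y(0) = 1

General solution: y = Ce^(x²)
Applying IC y(0) = 1:
Particular solution: y = e^(x²)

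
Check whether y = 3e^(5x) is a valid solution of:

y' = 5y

Verification:
y = 3e^(5x)
y' = 15e^(5x)
5y = 15e^(5x)
y' = 5y ✓

Yes, it is a solution.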